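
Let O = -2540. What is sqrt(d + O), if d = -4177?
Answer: I*sqrt(6717) ≈ 81.957*I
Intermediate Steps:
sqrt(d + O) = sqrt(-4177 - 2540) = sqrt(-6717) = I*sqrt(6717)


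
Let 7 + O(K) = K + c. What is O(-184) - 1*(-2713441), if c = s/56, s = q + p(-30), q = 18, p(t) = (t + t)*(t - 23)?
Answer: 75972599/28 ≈ 2.7133e+6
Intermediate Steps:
p(t) = 2*t*(-23 + t) (p(t) = (2*t)*(-23 + t) = 2*t*(-23 + t))
s = 3198 (s = 18 + 2*(-30)*(-23 - 30) = 18 + 2*(-30)*(-53) = 18 + 3180 = 3198)
c = 1599/28 (c = 3198/56 = 3198*(1/56) = 1599/28 ≈ 57.107)
O(K) = 1403/28 + K (O(K) = -7 + (K + 1599/28) = -7 + (1599/28 + K) = 1403/28 + K)
O(-184) - 1*(-2713441) = (1403/28 - 184) - 1*(-2713441) = -3749/28 + 2713441 = 75972599/28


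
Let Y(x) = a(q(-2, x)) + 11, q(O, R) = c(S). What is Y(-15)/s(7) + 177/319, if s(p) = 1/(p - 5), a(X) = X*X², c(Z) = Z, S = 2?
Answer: 12299/319 ≈ 38.555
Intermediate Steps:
q(O, R) = 2
a(X) = X³
s(p) = 1/(-5 + p)
Y(x) = 19 (Y(x) = 2³ + 11 = 8 + 11 = 19)
Y(-15)/s(7) + 177/319 = 19/(1/(-5 + 7)) + 177/319 = 19/(1/2) + 177*(1/319) = 19/(½) + 177/319 = 19*2 + 177/319 = 38 + 177/319 = 12299/319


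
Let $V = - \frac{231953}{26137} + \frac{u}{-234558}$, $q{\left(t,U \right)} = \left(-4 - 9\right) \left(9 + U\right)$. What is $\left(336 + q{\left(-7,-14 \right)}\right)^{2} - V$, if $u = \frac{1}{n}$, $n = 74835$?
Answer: $\frac{73777419985332007837}{458786627446410} \approx 1.6081 \cdot 10^{5}$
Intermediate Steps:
$q{\left(t,U \right)} = -117 - 13 U$ ($q{\left(t,U \right)} = - 13 \left(9 + U\right) = -117 - 13 U$)
$u = \frac{1}{74835} \approx 1.3363 \cdot 10^{-5}$
$V = - \frac{4071505321833427}{458786627446410}$ ($V = - \frac{231953}{26137} + \frac{1}{74835 \left(-234558\right)} = \left(-231953\right) \frac{1}{26137} + \frac{1}{74835} \left(- \frac{1}{234558}\right) = - \frac{231953}{26137} - \frac{1}{17553147930} = - \frac{4071505321833427}{458786627446410} \approx -8.8745$)
$\left(336 + q{\left(-7,-14 \right)}\right)^{2} - V = \left(336 - -65\right)^{2} - - \frac{4071505321833427}{458786627446410} = \left(336 + \left(-117 + 182\right)\right)^{2} + \frac{4071505321833427}{458786627446410} = \left(336 + 65\right)^{2} + \frac{4071505321833427}{458786627446410} = 401^{2} + \frac{4071505321833427}{458786627446410} = 160801 + \frac{4071505321833427}{458786627446410} = \frac{73777419985332007837}{458786627446410}$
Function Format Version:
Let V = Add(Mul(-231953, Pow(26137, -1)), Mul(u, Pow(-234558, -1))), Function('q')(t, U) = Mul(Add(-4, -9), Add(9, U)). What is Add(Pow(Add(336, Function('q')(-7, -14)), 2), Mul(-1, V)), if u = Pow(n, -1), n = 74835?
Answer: Rational(73777419985332007837, 458786627446410) ≈ 1.6081e+5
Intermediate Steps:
Function('q')(t, U) = Add(-117, Mul(-13, U)) (Function('q')(t, U) = Mul(-13, Add(9, U)) = Add(-117, Mul(-13, U)))
u = Rational(1, 74835) (u = Pow(74835, -1) = Rational(1, 74835) ≈ 1.3363e-5)
V = Rational(-4071505321833427, 458786627446410) (V = Add(Mul(-231953, Pow(26137, -1)), Mul(Rational(1, 74835), Pow(-234558, -1))) = Add(Mul(-231953, Rational(1, 26137)), Mul(Rational(1, 74835), Rational(-1, 234558))) = Add(Rational(-231953, 26137), Rational(-1, 17553147930)) = Rational(-4071505321833427, 458786627446410) ≈ -8.8745)
Add(Pow(Add(336, Function('q')(-7, -14)), 2), Mul(-1, V)) = Add(Pow(Add(336, Add(-117, Mul(-13, -14))), 2), Mul(-1, Rational(-4071505321833427, 458786627446410))) = Add(Pow(Add(336, Add(-117, 182)), 2), Rational(4071505321833427, 458786627446410)) = Add(Pow(Add(336, 65), 2), Rational(4071505321833427, 458786627446410)) = Add(Pow(401, 2), Rational(4071505321833427, 458786627446410)) = Add(160801, Rational(4071505321833427, 458786627446410)) = Rational(73777419985332007837, 458786627446410)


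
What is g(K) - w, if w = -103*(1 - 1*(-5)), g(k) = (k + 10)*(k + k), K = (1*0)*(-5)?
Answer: 618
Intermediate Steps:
K = 0 (K = 0*(-5) = 0)
g(k) = 2*k*(10 + k) (g(k) = (10 + k)*(2*k) = 2*k*(10 + k))
w = -618 (w = -103*(1 + 5) = -103*6 = -618)
g(K) - w = 2*0*(10 + 0) - 1*(-618) = 2*0*10 + 618 = 0 + 618 = 618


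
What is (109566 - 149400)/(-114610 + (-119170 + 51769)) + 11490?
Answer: 2091346224/182011 ≈ 11490.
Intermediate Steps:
(109566 - 149400)/(-114610 + (-119170 + 51769)) + 11490 = -39834/(-114610 - 67401) + 11490 = -39834/(-182011) + 11490 = -39834*(-1/182011) + 11490 = 39834/182011 + 11490 = 2091346224/182011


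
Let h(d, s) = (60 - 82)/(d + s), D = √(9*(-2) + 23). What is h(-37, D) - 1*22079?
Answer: -1368861/62 + √5/62 ≈ -22078.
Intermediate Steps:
D = √5 (D = √(-18 + 23) = √5 ≈ 2.2361)
h(d, s) = -22/(d + s)
h(-37, D) - 1*22079 = -22/(-37 + √5) - 1*22079 = -22/(-37 + √5) - 22079 = -22079 - 22/(-37 + √5)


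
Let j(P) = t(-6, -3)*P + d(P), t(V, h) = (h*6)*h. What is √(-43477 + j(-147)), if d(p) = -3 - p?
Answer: I*√51271 ≈ 226.43*I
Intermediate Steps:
t(V, h) = 6*h² (t(V, h) = (6*h)*h = 6*h²)
j(P) = -3 + 53*P (j(P) = (6*(-3)²)*P + (-3 - P) = (6*9)*P + (-3 - P) = 54*P + (-3 - P) = -3 + 53*P)
√(-43477 + j(-147)) = √(-43477 + (-3 + 53*(-147))) = √(-43477 + (-3 - 7791)) = √(-43477 - 7794) = √(-51271) = I*√51271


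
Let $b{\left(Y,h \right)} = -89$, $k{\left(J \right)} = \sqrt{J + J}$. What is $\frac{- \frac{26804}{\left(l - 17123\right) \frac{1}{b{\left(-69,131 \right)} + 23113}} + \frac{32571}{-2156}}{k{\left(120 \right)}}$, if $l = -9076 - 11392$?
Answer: $\frac{3452777459 \sqrt{15}}{12630576} \approx 1058.7$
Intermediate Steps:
$k{\left(J \right)} = \sqrt{2} \sqrt{J}$ ($k{\left(J \right)} = \sqrt{2 J} = \sqrt{2} \sqrt{J}$)
$l = -20468$
$\frac{- \frac{26804}{\left(l - 17123\right) \frac{1}{b{\left(-69,131 \right)} + 23113}} + \frac{32571}{-2156}}{k{\left(120 \right)}} = \frac{- \frac{26804}{\left(-20468 - 17123\right) \frac{1}{-89 + 23113}} + \frac{32571}{-2156}}{\sqrt{2} \sqrt{120}} = \frac{- \frac{26804}{\left(-37591\right) \frac{1}{23024}} + 32571 \left(- \frac{1}{2156}\right)}{\sqrt{2} \cdot 2 \sqrt{30}} = \frac{- \frac{26804}{\left(-37591\right) \frac{1}{23024}} - \frac{423}{28}}{4 \sqrt{15}} = \left(- \frac{26804}{- \frac{37591}{23024}} - \frac{423}{28}\right) \frac{\sqrt{15}}{60} = \left(\left(-26804\right) \left(- \frac{23024}{37591}\right) - \frac{423}{28}\right) \frac{\sqrt{15}}{60} = \left(\frac{617135296}{37591} - \frac{423}{28}\right) \frac{\sqrt{15}}{60} = \frac{17263887295 \frac{\sqrt{15}}{60}}{1052548} = \frac{3452777459 \sqrt{15}}{12630576}$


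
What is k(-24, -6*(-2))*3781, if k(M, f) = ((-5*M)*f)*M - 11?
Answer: -130712951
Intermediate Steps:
k(M, f) = -11 - 5*f*M² (k(M, f) = (-5*M*f)*M - 11 = -5*f*M² - 11 = -11 - 5*f*M²)
k(-24, -6*(-2))*3781 = (-11 - 5*(-6*(-2))*(-24)²)*3781 = (-11 - 5*12*576)*3781 = (-11 - 34560)*3781 = -34571*3781 = -130712951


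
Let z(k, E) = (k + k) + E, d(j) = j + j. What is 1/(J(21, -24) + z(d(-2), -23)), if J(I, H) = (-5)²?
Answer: -⅙ ≈ -0.16667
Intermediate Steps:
d(j) = 2*j
z(k, E) = E + 2*k (z(k, E) = 2*k + E = E + 2*k)
J(I, H) = 25
1/(J(21, -24) + z(d(-2), -23)) = 1/(25 + (-23 + 2*(2*(-2)))) = 1/(25 + (-23 + 2*(-4))) = 1/(25 + (-23 - 8)) = 1/(25 - 31) = 1/(-6) = -⅙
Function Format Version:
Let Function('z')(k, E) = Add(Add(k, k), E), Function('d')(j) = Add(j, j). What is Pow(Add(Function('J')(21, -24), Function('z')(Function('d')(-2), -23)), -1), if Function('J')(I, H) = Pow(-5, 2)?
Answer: Rational(-1, 6) ≈ -0.16667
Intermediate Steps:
Function('d')(j) = Mul(2, j)
Function('z')(k, E) = Add(E, Mul(2, k)) (Function('z')(k, E) = Add(Mul(2, k), E) = Add(E, Mul(2, k)))
Function('J')(I, H) = 25
Pow(Add(Function('J')(21, -24), Function('z')(Function('d')(-2), -23)), -1) = Pow(Add(25, Add(-23, Mul(2, Mul(2, -2)))), -1) = Pow(Add(25, Add(-23, Mul(2, -4))), -1) = Pow(Add(25, Add(-23, -8)), -1) = Pow(Add(25, -31), -1) = Pow(-6, -1) = Rational(-1, 6)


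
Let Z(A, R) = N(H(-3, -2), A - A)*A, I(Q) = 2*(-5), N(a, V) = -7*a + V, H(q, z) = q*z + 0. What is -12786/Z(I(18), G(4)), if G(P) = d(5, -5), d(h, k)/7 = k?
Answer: -2131/70 ≈ -30.443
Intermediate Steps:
d(h, k) = 7*k
H(q, z) = q*z
N(a, V) = V - 7*a
I(Q) = -10
G(P) = -35 (G(P) = 7*(-5) = -35)
Z(A, R) = -42*A (Z(A, R) = ((A - A) - (-21)*(-2))*A = (0 - 7*6)*A = (0 - 42)*A = -42*A)
-12786/Z(I(18), G(4)) = -12786/((-42*(-10))) = -12786/420 = -12786*1/420 = -2131/70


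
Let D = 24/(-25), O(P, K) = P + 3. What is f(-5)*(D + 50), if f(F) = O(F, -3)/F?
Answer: 2452/125 ≈ 19.616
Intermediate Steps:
O(P, K) = 3 + P
f(F) = (3 + F)/F
D = -24/25 (D = 24*(-1/25) = -24/25 ≈ -0.96000)
f(-5)*(D + 50) = ((3 - 5)/(-5))*(-24/25 + 50) = -1/5*(-2)*(1226/25) = (2/5)*(1226/25) = 2452/125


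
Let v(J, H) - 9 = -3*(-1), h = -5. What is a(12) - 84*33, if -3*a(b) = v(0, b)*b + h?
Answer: -8455/3 ≈ -2818.3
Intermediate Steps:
v(J, H) = 12 (v(J, H) = 9 - 3*(-1) = 9 + 3 = 12)
a(b) = 5/3 - 4*b (a(b) = -(12*b - 5)/3 = -(-5 + 12*b)/3 = 5/3 - 4*b)
a(12) - 84*33 = (5/3 - 4*12) - 84*33 = (5/3 - 48) - 2772 = -139/3 - 2772 = -8455/3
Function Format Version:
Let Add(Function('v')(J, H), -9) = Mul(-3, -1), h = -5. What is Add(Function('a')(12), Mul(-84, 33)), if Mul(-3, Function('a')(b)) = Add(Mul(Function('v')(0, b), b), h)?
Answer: Rational(-8455, 3) ≈ -2818.3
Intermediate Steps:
Function('v')(J, H) = 12 (Function('v')(J, H) = Add(9, Mul(-3, -1)) = Add(9, 3) = 12)
Function('a')(b) = Add(Rational(5, 3), Mul(-4, b)) (Function('a')(b) = Mul(Rational(-1, 3), Add(Mul(12, b), -5)) = Mul(Rational(-1, 3), Add(-5, Mul(12, b))) = Add(Rational(5, 3), Mul(-4, b)))
Add(Function('a')(12), Mul(-84, 33)) = Add(Add(Rational(5, 3), Mul(-4, 12)), Mul(-84, 33)) = Add(Add(Rational(5, 3), -48), -2772) = Add(Rational(-139, 3), -2772) = Rational(-8455, 3)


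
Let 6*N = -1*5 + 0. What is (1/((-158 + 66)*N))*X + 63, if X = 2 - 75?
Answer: 14271/230 ≈ 62.048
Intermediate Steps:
X = -73
N = -⅚ (N = (-1*5 + 0)/6 = (-5 + 0)/6 = (⅙)*(-5) = -⅚ ≈ -0.83333)
(1/((-158 + 66)*N))*X + 63 = (1/((-158 + 66)*(-⅚)))*(-73) + 63 = (-6/5/(-92))*(-73) + 63 = -1/92*(-6/5)*(-73) + 63 = (3/230)*(-73) + 63 = -219/230 + 63 = 14271/230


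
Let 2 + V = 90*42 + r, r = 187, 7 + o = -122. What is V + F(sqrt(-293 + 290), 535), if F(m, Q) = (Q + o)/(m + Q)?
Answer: 567555615/143114 - 203*I*sqrt(3)/143114 ≈ 3965.8 - 0.0024568*I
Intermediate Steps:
o = -129 (o = -7 - 122 = -129)
F(m, Q) = (-129 + Q)/(Q + m) (F(m, Q) = (Q - 129)/(m + Q) = (-129 + Q)/(Q + m))
V = 3965 (V = -2 + (90*42 + 187) = -2 + (3780 + 187) = -2 + 3967 = 3965)
V + F(sqrt(-293 + 290), 535) = 3965 + (-129 + 535)/(535 + sqrt(-293 + 290)) = 3965 + 406/(535 + sqrt(-3)) = 3965 + 406/(535 + I*sqrt(3))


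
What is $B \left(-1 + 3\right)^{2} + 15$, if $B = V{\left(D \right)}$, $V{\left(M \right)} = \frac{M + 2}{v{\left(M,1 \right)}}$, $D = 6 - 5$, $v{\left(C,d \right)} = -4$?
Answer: $12$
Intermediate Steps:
$D = 1$
$V{\left(M \right)} = - \frac{1}{2} - \frac{M}{4}$ ($V{\left(M \right)} = \frac{M + 2}{-4} = \left(2 + M\right) \left(- \frac{1}{4}\right) = - \frac{1}{2} - \frac{M}{4}$)
$B = - \frac{3}{4}$ ($B = - \frac{1}{2} - \frac{1}{4} = - \frac{3}{4} \approx -0.75$)
$B \left(-1 + 3\right)^{2} + 15 = - \frac{3 \left(-1 + 3\right)^{2}}{4} + 15 = - \frac{3 \cdot 2^{2}}{4} + 15 = \left(- \frac{3}{4}\right) 4 + 15 = -3 + 15 = 12$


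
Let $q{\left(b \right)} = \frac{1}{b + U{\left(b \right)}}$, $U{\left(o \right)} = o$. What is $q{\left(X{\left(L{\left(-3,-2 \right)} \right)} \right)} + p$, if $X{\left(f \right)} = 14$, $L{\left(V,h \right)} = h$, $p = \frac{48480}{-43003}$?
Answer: $- \frac{1314437}{1204084} \approx -1.0916$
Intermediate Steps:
$p = - \frac{48480}{43003}$ ($p = 48480 \left(- \frac{1}{43003}\right) = - \frac{48480}{43003} \approx -1.1274$)
$q{\left(b \right)} = \frac{1}{2 b}$ ($q{\left(b \right)} = \frac{1}{b + b} = \frac{1}{2 b}$)
$q{\left(X{\left(L{\left(-3,-2 \right)} \right)} \right)} + p = \frac{1}{2 \cdot 14} - \frac{48480}{43003} = \frac{1}{2} \cdot \frac{1}{14} - \frac{48480}{43003} = \frac{1}{28} - \frac{48480}{43003} = - \frac{1314437}{1204084}$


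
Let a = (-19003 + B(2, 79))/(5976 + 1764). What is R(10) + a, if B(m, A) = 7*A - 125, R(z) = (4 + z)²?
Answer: 299693/1548 ≈ 193.60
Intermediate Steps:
B(m, A) = -125 + 7*A
a = -3715/1548 (a = (-19003 + (-125 + 7*79))/(5976 + 1764) = (-19003 + (-125 + 553))/7740 = (-19003 + 428)*(1/7740) = -18575*1/7740 = -3715/1548 ≈ -2.3999)
R(10) + a = (4 + 10)² - 3715/1548 = 14² - 3715/1548 = 196 - 3715/1548 = 299693/1548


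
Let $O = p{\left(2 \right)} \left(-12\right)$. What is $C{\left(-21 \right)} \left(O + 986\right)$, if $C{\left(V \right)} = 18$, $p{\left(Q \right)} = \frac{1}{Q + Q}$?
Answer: $17694$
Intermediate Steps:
$p{\left(Q \right)} = \frac{1}{2 Q}$
$O = -3$ ($O = \frac{1}{2 \cdot 2} \left(-12\right) = \frac{1}{2} \cdot \frac{1}{2} \left(-12\right) = \frac{1}{4} \left(-12\right) = -3$)
$C{\left(-21 \right)} \left(O + 986\right) = 18 \left(-3 + 986\right) = 18 \cdot 983 = 17694$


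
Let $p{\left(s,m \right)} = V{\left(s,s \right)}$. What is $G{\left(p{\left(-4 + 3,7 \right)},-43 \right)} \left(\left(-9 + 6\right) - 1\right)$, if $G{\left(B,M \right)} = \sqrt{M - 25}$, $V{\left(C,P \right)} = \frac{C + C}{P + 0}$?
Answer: $- 8 i \sqrt{17} \approx - 32.985 i$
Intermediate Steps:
$V{\left(C,P \right)} = \frac{2 C}{P}$
$p{\left(s,m \right)} = 2$ ($p{\left(s,m \right)} = \frac{2 s}{s} = 2$)
$G{\left(B,M \right)} = \sqrt{-25 + M}$
$G{\left(p{\left(-4 + 3,7 \right)},-43 \right)} \left(\left(-9 + 6\right) - 1\right) = \sqrt{-25 - 43} \left(\left(-9 + 6\right) - 1\right) = \sqrt{-68} \left(-3 - 1\right) = 2 i \sqrt{17} \left(-4\right) = - 8 i \sqrt{17}$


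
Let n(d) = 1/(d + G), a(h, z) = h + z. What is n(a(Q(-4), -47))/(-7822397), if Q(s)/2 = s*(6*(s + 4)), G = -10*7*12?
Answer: 1/6938466139 ≈ 1.4412e-10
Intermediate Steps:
G = -840 (G = -70*12 = -840)
Q(s) = 2*s*(24 + 6*s) (Q(s) = 2*(s*(6*(s + 4))) = 2*(s*(6*(4 + s))) = 2*(s*(24 + 6*s)) = 2*s*(24 + 6*s))
n(d) = 1/(-840 + d) (n(d) = 1/(d - 840) = 1/(-840 + d))
n(a(Q(-4), -47))/(-7822397) = 1/(-840 + (12*(-4)*(4 - 4) - 47)*(-7822397)) = -1/7822397/(-840 + (12*(-4)*0 - 47)) = -1/7822397/(-840 + (0 - 47)) = -1/7822397/(-840 - 47) = -1/7822397/(-887) = -1/887*(-1/7822397) = 1/6938466139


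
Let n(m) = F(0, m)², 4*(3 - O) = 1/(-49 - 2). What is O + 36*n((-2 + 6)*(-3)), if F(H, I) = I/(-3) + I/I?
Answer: 184213/204 ≈ 903.00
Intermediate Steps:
F(H, I) = 1 - I/3 (F(H, I) = I*(-⅓) + 1 = -I/3 + 1 = 1 - I/3)
O = 613/204 (O = 3 - 1/(4*(-49 - 2)) = 3 - ¼/(-51) = 3 - ¼*(-1/51) = 3 + 1/204 = 613/204 ≈ 3.0049)
n(m) = (1 - m/3)²
O + 36*n((-2 + 6)*(-3)) = 613/204 + 36*((-3 + (-2 + 6)*(-3))²/9) = 613/204 + 36*((-3 + 4*(-3))²/9) = 613/204 + 36*((-3 - 12)²/9) = 613/204 + 36*((⅑)*(-15)²) = 613/204 + 36*((⅑)*225) = 613/204 + 36*25 = 613/204 + 900 = 184213/204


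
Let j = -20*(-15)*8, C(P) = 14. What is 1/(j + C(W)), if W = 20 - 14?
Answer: 1/2414 ≈ 0.00041425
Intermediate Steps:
W = 6
j = 2400 (j = 300*8 = 2400)
1/(j + C(W)) = 1/(2400 + 14) = 1/2414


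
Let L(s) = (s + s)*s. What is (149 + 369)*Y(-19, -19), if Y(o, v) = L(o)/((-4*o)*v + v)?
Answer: -2812/11 ≈ -255.64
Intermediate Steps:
L(s) = 2*s**2 (L(s) = (2*s)*s = 2*s**2)
Y(o, v) = 2*o**2/(v - 4*o*v) (Y(o, v) = (2*o**2)/((-4*o)*v + v) = (2*o**2)/(-4*o*v + v) = (2*o**2)/(v - 4*o*v) = 2*o**2/(v - 4*o*v))
(149 + 369)*Y(-19, -19) = (149 + 369)*(-2*(-19)**2/(-19*(-1 + 4*(-19)))) = 518*(-2*361*(-1/19)/(-1 - 76)) = 518*(-2*361*(-1/19)/(-77)) = 518*(-2*361*(-1/19)*(-1/77)) = 518*(-38/77) = -2812/11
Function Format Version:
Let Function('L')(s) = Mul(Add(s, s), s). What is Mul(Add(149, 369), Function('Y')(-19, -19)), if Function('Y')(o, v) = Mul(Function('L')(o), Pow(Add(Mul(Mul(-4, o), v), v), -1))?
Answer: Rational(-2812, 11) ≈ -255.64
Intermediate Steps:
Function('L')(s) = Mul(2, Pow(s, 2)) (Function('L')(s) = Mul(Mul(2, s), s) = Mul(2, Pow(s, 2)))
Function('Y')(o, v) = Mul(2, Pow(o, 2), Pow(Add(v, Mul(-4, o, v)), -1)) (Function('Y')(o, v) = Mul(Mul(2, Pow(o, 2)), Pow(Add(Mul(Mul(-4, o), v), v), -1)) = Mul(Mul(2, Pow(o, 2)), Pow(Add(Mul(-4, o, v), v), -1)) = Mul(Mul(2, Pow(o, 2)), Pow(Add(v, Mul(-4, o, v)), -1)) = Mul(2, Pow(o, 2), Pow(Add(v, Mul(-4, o, v)), -1)))
Mul(Add(149, 369), Function('Y')(-19, -19)) = Mul(Add(149, 369), Mul(-2, Pow(-19, 2), Pow(-19, -1), Pow(Add(-1, Mul(4, -19)), -1))) = Mul(518, Mul(-2, 361, Rational(-1, 19), Pow(Add(-1, -76), -1))) = Mul(518, Mul(-2, 361, Rational(-1, 19), Pow(-77, -1))) = Mul(518, Mul(-2, 361, Rational(-1, 19), Rational(-1, 77))) = Mul(518, Rational(-38, 77)) = Rational(-2812, 11)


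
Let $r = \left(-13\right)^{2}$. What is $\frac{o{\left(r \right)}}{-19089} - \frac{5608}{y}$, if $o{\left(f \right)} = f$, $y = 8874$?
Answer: $- \frac{6030601}{9410877} \approx -0.64081$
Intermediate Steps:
$r = 169$
$\frac{o{\left(r \right)}}{-19089} - \frac{5608}{y} = \frac{169}{-19089} - \frac{5608}{8874} = 169 \left(- \frac{1}{19089}\right) - \frac{2804}{4437} = - \frac{169}{19089} - \frac{2804}{4437} = - \frac{6030601}{9410877}$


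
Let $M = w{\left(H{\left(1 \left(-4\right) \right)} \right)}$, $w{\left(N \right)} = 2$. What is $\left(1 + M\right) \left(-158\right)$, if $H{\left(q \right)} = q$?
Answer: $-474$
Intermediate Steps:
$M = 2$
$\left(1 + M\right) \left(-158\right) = \left(1 + 2\right) \left(-158\right) = 3 \left(-158\right) = -474$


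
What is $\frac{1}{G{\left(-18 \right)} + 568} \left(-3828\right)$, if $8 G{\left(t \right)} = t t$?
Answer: $- \frac{7656}{1217} \approx -6.2909$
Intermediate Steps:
$G{\left(t \right)} = \frac{t^{2}}{8}$ ($G{\left(t \right)} = \frac{t t}{8} = \frac{t^{2}}{8}$)
$\frac{1}{G{\left(-18 \right)} + 568} \left(-3828\right) = \frac{1}{\frac{\left(-18\right)^{2}}{8} + 568} \left(-3828\right) = \frac{1}{\frac{1}{8} \cdot 324 + 568} \left(-3828\right) = \frac{1}{\frac{81}{2} + 568} \left(-3828\right) = \frac{1}{\frac{1217}{2}} \left(-3828\right) = \frac{2}{1217} \left(-3828\right) = - \frac{7656}{1217}$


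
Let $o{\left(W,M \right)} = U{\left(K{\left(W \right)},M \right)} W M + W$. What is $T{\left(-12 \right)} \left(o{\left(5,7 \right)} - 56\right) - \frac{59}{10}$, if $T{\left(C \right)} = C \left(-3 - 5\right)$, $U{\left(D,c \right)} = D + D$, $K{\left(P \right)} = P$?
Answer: $\frac{286981}{10} \approx 28698.0$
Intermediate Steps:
$U{\left(D,c \right)} = 2 D$
$T{\left(C \right)} = - 8 C$ ($T{\left(C \right)} = C \left(-8\right) = - 8 C$)
$o{\left(W,M \right)} = W + 2 M W^{2}$ ($o{\left(W,M \right)} = 2 W W M + W = 2 W^{2} M + W = 2 M W^{2} + W = W + 2 M W^{2}$)
$T{\left(-12 \right)} \left(o{\left(5,7 \right)} - 56\right) - \frac{59}{10} = \left(-8\right) \left(-12\right) \left(5 \left(1 + 2 \cdot 7 \cdot 5\right) - 56\right) - \frac{59}{10} = 96 \left(5 \left(1 + 70\right) - 56\right) - \frac{59}{10} = 96 \left(5 \cdot 71 - 56\right) - \frac{59}{10} = 96 \left(355 - 56\right) - \frac{59}{10} = 96 \cdot 299 - \frac{59}{10} = 28704 - \frac{59}{10} = \frac{286981}{10}$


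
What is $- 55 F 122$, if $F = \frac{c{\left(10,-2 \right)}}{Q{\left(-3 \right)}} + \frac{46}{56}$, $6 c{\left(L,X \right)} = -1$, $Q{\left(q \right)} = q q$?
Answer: $- \frac{2036485}{378} \approx -5387.5$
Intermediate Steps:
$Q{\left(q \right)} = q^{2}$
$c{\left(L,X \right)} = - \frac{1}{6}$ ($c{\left(L,X \right)} = \frac{1}{6} \left(-1\right) = - \frac{1}{6}$)
$F = \frac{607}{756}$ ($F = - \frac{1}{6 \left(-3\right)^{2}} + \frac{46}{56} = - \frac{1}{6 \cdot 9} + 46 \cdot \frac{1}{56} = \left(- \frac{1}{6}\right) \frac{1}{9} + \frac{23}{28} = - \frac{1}{54} + \frac{23}{28} = \frac{607}{756} \approx 0.80291$)
$- 55 F 122 = \left(-55\right) \frac{607}{756} \cdot 122 = \left(- \frac{33385}{756}\right) 122 = - \frac{2036485}{378}$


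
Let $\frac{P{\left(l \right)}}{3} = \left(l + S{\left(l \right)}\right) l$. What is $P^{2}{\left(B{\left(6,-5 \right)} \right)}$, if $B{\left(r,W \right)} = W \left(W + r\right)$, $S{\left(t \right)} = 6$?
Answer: $225$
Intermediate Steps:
$P{\left(l \right)} = 3 l \left(6 + l\right)$ ($P{\left(l \right)} = 3 \left(l + 6\right) l = 3 \left(6 + l\right) l = 3 l \left(6 + l\right)$)
$P^{2}{\left(B{\left(6,-5 \right)} \right)} = \left(3 \left(- 5 \left(-5 + 6\right)\right) \left(6 - 5 \left(-5 + 6\right)\right)\right)^{2} = \left(3 \left(\left(-5\right) 1\right) \left(6 - 5\right)\right)^{2} = \left(3 \left(-5\right) \left(6 - 5\right)\right)^{2} = \left(3 \left(-5\right) 1\right)^{2} = \left(-15\right)^{2} = 225$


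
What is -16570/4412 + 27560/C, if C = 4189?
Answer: 26091495/9240934 ≈ 2.8235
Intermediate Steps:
-16570/4412 + 27560/C = -16570/4412 + 27560/4189 = -16570*1/4412 + 27560*(1/4189) = -8285/2206 + 27560/4189 = 26091495/9240934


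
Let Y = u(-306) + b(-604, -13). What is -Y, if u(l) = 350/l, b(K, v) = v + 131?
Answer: -17879/153 ≈ -116.86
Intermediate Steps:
b(K, v) = 131 + v
Y = 17879/153 (Y = 350/(-306) + (131 - 13) = 350*(-1/306) + 118 = -175/153 + 118 = 17879/153 ≈ 116.86)
-Y = -1*17879/153 = -17879/153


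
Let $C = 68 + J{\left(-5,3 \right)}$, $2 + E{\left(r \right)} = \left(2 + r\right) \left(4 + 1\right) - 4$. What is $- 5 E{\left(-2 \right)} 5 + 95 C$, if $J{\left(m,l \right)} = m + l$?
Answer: $6420$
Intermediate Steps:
$J{\left(m,l \right)} = l + m$
$E{\left(r \right)} = 4 + 5 r$ ($E{\left(r \right)} = -2 + \left(\left(2 + r\right) \left(4 + 1\right) - 4\right) = -2 + \left(\left(2 + r\right) 5 - 4\right) = -2 + \left(\left(10 + 5 r\right) - 4\right) = -2 + \left(6 + 5 r\right) = 4 + 5 r$)
$C = 66$ ($C = 68 + \left(3 - 5\right) = 68 - 2 = 66$)
$- 5 E{\left(-2 \right)} 5 + 95 C = - 5 \left(4 + 5 \left(-2\right)\right) 5 + 95 \cdot 66 = - 5 \left(4 - 10\right) 5 + 6270 = \left(-5\right) \left(-6\right) 5 + 6270 = 30 \cdot 5 + 6270 = 150 + 6270 = 6420$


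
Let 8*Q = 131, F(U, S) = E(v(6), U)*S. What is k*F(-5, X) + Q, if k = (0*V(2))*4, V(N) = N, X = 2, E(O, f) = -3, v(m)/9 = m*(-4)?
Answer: 131/8 ≈ 16.375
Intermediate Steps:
v(m) = -36*m (v(m) = 9*(m*(-4)) = 9*(-4*m) = -36*m)
F(U, S) = -3*S
k = 0 (k = (0*2)*4 = 0*4 = 0)
Q = 131/8 (Q = (⅛)*131 = 131/8 ≈ 16.375)
k*F(-5, X) + Q = 0*(-3*2) + 131/8 = 0*(-6) + 131/8 = 0 + 131/8 = 131/8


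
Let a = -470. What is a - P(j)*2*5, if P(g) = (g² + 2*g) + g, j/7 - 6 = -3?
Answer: -5510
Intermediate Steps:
j = 21 (j = 42 + 7*(-3) = 42 - 21 = 21)
P(g) = g² + 3*g
a - P(j)*2*5 = -470 - (21*(3 + 21))*2*5 = -470 - (21*24)*2*5 = -470 - 504*2*5 = -470 - 1008*5 = -470 - 1*5040 = -470 - 5040 = -5510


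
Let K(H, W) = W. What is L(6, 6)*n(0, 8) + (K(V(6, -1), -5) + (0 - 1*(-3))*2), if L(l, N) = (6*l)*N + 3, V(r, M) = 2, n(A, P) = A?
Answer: 1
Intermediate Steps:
L(l, N) = 3 + 6*N*l (L(l, N) = 6*N*l + 3 = 3 + 6*N*l)
L(6, 6)*n(0, 8) + (K(V(6, -1), -5) + (0 - 1*(-3))*2) = (3 + 6*6*6)*0 + (-5 + (0 - 1*(-3))*2) = (3 + 216)*0 + (-5 + (0 + 3)*2) = 219*0 + (-5 + 3*2) = 0 + (-5 + 6) = 0 + 1 = 1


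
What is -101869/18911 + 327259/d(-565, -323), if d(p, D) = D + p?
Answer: -6279254621/16792968 ≈ -373.92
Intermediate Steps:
-101869/18911 + 327259/d(-565, -323) = -101869/18911 + 327259/(-323 - 565) = -101869*1/18911 + 327259/(-888) = -101869/18911 + 327259*(-1/888) = -101869/18911 - 327259/888 = -6279254621/16792968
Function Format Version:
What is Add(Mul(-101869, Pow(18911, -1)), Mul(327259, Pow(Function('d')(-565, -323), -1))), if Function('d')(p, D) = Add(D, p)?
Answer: Rational(-6279254621, 16792968) ≈ -373.92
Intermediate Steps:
Add(Mul(-101869, Pow(18911, -1)), Mul(327259, Pow(Function('d')(-565, -323), -1))) = Add(Mul(-101869, Pow(18911, -1)), Mul(327259, Pow(Add(-323, -565), -1))) = Add(Mul(-101869, Rational(1, 18911)), Mul(327259, Pow(-888, -1))) = Add(Rational(-101869, 18911), Mul(327259, Rational(-1, 888))) = Add(Rational(-101869, 18911), Rational(-327259, 888)) = Rational(-6279254621, 16792968)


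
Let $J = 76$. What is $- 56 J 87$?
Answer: $-370272$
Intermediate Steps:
$- 56 J 87 = \left(-56\right) 76 \cdot 87 = \left(-4256\right) 87 = -370272$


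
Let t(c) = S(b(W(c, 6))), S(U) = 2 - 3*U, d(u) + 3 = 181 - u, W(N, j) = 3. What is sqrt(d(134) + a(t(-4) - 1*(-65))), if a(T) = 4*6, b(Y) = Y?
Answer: 2*sqrt(17) ≈ 8.2462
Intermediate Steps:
d(u) = 178 - u (d(u) = -3 + (181 - u) = 178 - u)
t(c) = -7 (t(c) = 2 - 3*3 = 2 - 9 = -7)
a(T) = 24
sqrt(d(134) + a(t(-4) - 1*(-65))) = sqrt((178 - 1*134) + 24) = sqrt((178 - 134) + 24) = sqrt(44 + 24) = sqrt(68) = 2*sqrt(17)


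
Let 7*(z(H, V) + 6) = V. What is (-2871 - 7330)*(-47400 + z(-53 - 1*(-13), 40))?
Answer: 3384712202/7 ≈ 4.8353e+8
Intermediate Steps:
z(H, V) = -6 + V/7
(-2871 - 7330)*(-47400 + z(-53 - 1*(-13), 40)) = (-2871 - 7330)*(-47400 + (-6 + (⅐)*40)) = -10201*(-47400 + (-6 + 40/7)) = -10201*(-47400 - 2/7) = -10201*(-331802/7) = 3384712202/7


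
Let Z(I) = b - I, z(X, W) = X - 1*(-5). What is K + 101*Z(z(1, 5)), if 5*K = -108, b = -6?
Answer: -6168/5 ≈ -1233.6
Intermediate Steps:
z(X, W) = 5 + X (z(X, W) = X + 5 = 5 + X)
Z(I) = -6 - I
K = -108/5 (K = (⅕)*(-108) = -108/5 ≈ -21.600)
K + 101*Z(z(1, 5)) = -108/5 + 101*(-6 - (5 + 1)) = -108/5 + 101*(-6 - 1*6) = -108/5 + 101*(-6 - 6) = -108/5 + 101*(-12) = -108/5 - 1212 = -6168/5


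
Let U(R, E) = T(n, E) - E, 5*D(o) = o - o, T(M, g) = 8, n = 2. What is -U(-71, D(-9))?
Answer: -8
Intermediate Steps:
D(o) = 0 (D(o) = (o - o)/5 = (⅕)*0 = 0)
U(R, E) = 8 - E
-U(-71, D(-9)) = -(8 - 1*0) = -(8 + 0) = -1*8 = -8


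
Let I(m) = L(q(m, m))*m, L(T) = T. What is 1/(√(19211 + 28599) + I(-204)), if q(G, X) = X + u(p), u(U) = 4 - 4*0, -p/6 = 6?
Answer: 4080/166459219 - √47810/1664592190 ≈ 2.4379e-5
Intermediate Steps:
p = -36 (p = -6*6 = -36)
u(U) = 4 (u(U) = 4 + 0 = 4)
q(G, X) = 4 + X (q(G, X) = X + 4 = 4 + X)
I(m) = m*(4 + m) (I(m) = (4 + m)*m = m*(4 + m))
1/(√(19211 + 28599) + I(-204)) = 1/(√(19211 + 28599) - 204*(4 - 204)) = 1/(√47810 - 204*(-200)) = 1/(√47810 + 40800) = 1/(40800 + √47810)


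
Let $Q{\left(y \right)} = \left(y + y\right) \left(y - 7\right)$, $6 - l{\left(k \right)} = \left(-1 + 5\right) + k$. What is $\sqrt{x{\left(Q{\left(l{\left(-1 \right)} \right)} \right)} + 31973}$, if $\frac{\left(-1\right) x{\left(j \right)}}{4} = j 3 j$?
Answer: $\sqrt{25061} \approx 158.31$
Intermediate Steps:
$l{\left(k \right)} = 2 - k$ ($l{\left(k \right)} = 6 - \left(\left(-1 + 5\right) + k\right) = 6 - \left(4 + k\right) = 2 - k$)
$Q{\left(y \right)} = 2 y \left(-7 + y\right)$
$x{\left(j \right)} = - 12 j^{2}$ ($x{\left(j \right)} = - 4 j 3 j = - 4 \cdot 3 j j = - 4 \cdot 3 j^{2} = - 12 j^{2}$)
$\sqrt{x{\left(Q{\left(l{\left(-1 \right)} \right)} \right)} + 31973} = \sqrt{- 12 \left(2 \left(2 - -1\right) \left(-7 + \left(2 - -1\right)\right)\right)^{2} + 31973} = \sqrt{- 12 \left(2 \left(2 + 1\right) \left(-7 + \left(2 + 1\right)\right)\right)^{2} + 31973} = \sqrt{- 12 \left(2 \cdot 3 \left(-7 + 3\right)\right)^{2} + 31973} = \sqrt{- 12 \left(2 \cdot 3 \left(-4\right)\right)^{2} + 31973} = \sqrt{- 12 \left(-24\right)^{2} + 31973} = \sqrt{\left(-12\right) 576 + 31973} = \sqrt{-6912 + 31973} = \sqrt{25061}$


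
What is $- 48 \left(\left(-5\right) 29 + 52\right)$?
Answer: $4464$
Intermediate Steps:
$- 48 \left(\left(-5\right) 29 + 52\right) = - 48 \left(-145 + 52\right) = \left(-48\right) \left(-93\right) = 4464$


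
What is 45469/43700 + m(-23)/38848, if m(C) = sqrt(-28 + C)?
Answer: 45469/43700 + I*sqrt(51)/38848 ≈ 1.0405 + 0.00018383*I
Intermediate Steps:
45469/43700 + m(-23)/38848 = 45469/43700 + sqrt(-28 - 23)/38848 = 45469*(1/43700) + sqrt(-51)*(1/38848) = 45469/43700 + (I*sqrt(51))*(1/38848) = 45469/43700 + I*sqrt(51)/38848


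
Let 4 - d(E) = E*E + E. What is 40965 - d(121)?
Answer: 55723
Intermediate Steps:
d(E) = 4 - E - E**2 (d(E) = 4 - (E*E + E) = 4 - (E**2 + E) = 4 - (E + E**2) = 4 + (-E - E**2) = 4 - E - E**2)
40965 - d(121) = 40965 - (4 - 1*121 - 1*121**2) = 40965 - (4 - 121 - 1*14641) = 40965 - (4 - 121 - 14641) = 40965 - 1*(-14758) = 40965 + 14758 = 55723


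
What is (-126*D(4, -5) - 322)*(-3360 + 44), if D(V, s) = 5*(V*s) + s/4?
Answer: -41236118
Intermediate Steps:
D(V, s) = s/4 + 5*V*s (D(V, s) = 5*V*s + s*(1/4) = 5*V*s + s/4 = s/4 + 5*V*s)
(-126*D(4, -5) - 322)*(-3360 + 44) = (-63*(-5)*(1 + 20*4)/2 - 322)*(-3360 + 44) = (-63*(-5)*(1 + 80)/2 - 322)*(-3316) = (-63*(-5)*81/2 - 322)*(-3316) = (-126*(-405/4) - 322)*(-3316) = (25515/2 - 322)*(-3316) = (24871/2)*(-3316) = -41236118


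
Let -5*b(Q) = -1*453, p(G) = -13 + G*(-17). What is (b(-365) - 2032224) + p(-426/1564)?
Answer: -467392607/230 ≈ -2.0321e+6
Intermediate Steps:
p(G) = -13 - 17*G
b(Q) = 453/5 (b(Q) = -(-1)*453/5 = -1/5*(-453) = 453/5)
(b(-365) - 2032224) + p(-426/1564) = (453/5 - 2032224) + (-13 - (-7242)/1564) = -10160667/5 + (-13 - (-7242)/1564) = -10160667/5 + (-13 - 17*(-213/782)) = -10160667/5 + (-13 + 213/46) = -10160667/5 - 385/46 = -467392607/230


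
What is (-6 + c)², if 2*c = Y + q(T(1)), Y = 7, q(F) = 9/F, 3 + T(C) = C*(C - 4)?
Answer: 169/16 ≈ 10.563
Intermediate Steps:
T(C) = -3 + C*(-4 + C) (T(C) = -3 + C*(C - 4) = -3 + C*(-4 + C))
c = 11/4 (c = (7 + 9/(-3 + 1² - 4*1))/2 = (7 + 9/(-3 + 1 - 4))/2 = (7 + 9/(-6))/2 = (7 + 9*(-⅙))/2 = (7 - 3/2)/2 = (½)*(11/2) = 11/4 ≈ 2.7500)
(-6 + c)² = (-6 + 11/4)² = (-13/4)² = 169/16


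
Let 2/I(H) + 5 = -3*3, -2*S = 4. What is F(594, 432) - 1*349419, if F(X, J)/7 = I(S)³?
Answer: -17121532/49 ≈ -3.4942e+5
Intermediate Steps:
S = -2 (S = -½*4 = -2)
I(H) = -⅐ (I(H) = 2/(-5 - 3*3) = 2/(-5 - 9) = 2/(-14) = 2*(-1/14) = -⅐)
F(X, J) = -1/49 (F(X, J) = 7*(-⅐)³ = 7*(-1/343) = -1/49)
F(594, 432) - 1*349419 = -1/49 - 1*349419 = -1/49 - 349419 = -17121532/49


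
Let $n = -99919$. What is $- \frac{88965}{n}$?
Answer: $\frac{88965}{99919} \approx 0.89037$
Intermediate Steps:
$- \frac{88965}{n} = - \frac{88965}{-99919} = \left(-88965\right) \left(- \frac{1}{99919}\right) = \frac{88965}{99919}$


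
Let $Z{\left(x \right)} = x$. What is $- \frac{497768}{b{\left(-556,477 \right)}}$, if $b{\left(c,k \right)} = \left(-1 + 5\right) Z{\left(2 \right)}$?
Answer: $-62221$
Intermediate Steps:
$b{\left(c,k \right)} = 8$ ($b{\left(c,k \right)} = \left(-1 + 5\right) 2 = 4 \cdot 2 = 8$)
$- \frac{497768}{b{\left(-556,477 \right)}} = - \frac{497768}{8} = \left(-497768\right) \frac{1}{8} = -62221$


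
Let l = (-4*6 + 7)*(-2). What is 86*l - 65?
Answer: 2859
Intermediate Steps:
l = 34 (l = (-24 + 7)*(-2) = -17*(-2) = 34)
86*l - 65 = 86*34 - 65 = 2924 - 65 = 2859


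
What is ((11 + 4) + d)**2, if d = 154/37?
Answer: 502681/1369 ≈ 367.19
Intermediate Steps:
d = 154/37 (d = 154*(1/37) = 154/37 ≈ 4.1622)
((11 + 4) + d)**2 = ((11 + 4) + 154/37)**2 = (15 + 154/37)**2 = (709/37)**2 = 502681/1369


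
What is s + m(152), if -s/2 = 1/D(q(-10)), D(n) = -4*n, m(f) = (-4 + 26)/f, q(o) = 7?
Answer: 115/532 ≈ 0.21617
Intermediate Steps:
m(f) = 22/f
s = 1/14 (s = -2/((-4*7)) = -2/(-28) = -2*(-1/28) = 1/14 ≈ 0.071429)
s + m(152) = 1/14 + 22/152 = 1/14 + 22*(1/152) = 1/14 + 11/76 = 115/532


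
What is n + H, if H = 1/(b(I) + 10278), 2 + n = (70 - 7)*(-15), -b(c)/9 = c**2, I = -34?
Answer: -119323/126 ≈ -947.01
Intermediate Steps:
b(c) = -9*c**2
n = -947 (n = -2 + (70 - 7)*(-15) = -2 + 63*(-15) = -2 - 945 = -947)
H = -1/126 (H = 1/(-9*(-34)**2 + 10278) = 1/(-9*1156 + 10278) = 1/(-10404 + 10278) = 1/(-126) = -1/126 ≈ -0.0079365)
n + H = -947 - 1/126 = -119323/126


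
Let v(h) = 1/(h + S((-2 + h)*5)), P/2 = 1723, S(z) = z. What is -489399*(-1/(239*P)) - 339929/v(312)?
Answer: -521292008256613/823594 ≈ -6.3295e+8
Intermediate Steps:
P = 3446 (P = 2*1723 = 3446)
v(h) = 1/(-10 + 6*h) (v(h) = 1/(h + (-2 + h)*5) = 1/(h + (-10 + 5*h)) = 1/(-10 + 6*h))
-489399*(-1/(239*P)) - 339929/v(312) = -489399/(3446*(-239)) - 339929/(1/(2*(-5 + 3*312))) = -489399/(-823594) - 339929/(1/(2*(-5 + 936))) = -489399*(-1/823594) - 339929/((½)/931) = 489399/823594 - 339929/((½)*(1/931)) = 489399/823594 - 339929/1/1862 = 489399/823594 - 339929*1862 = 489399/823594 - 632947798 = -521292008256613/823594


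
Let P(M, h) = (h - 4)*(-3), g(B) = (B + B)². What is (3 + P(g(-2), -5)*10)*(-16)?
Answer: -4368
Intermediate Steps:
g(B) = 4*B² (g(B) = (2*B)² = 4*B²)
P(M, h) = 12 - 3*h (P(M, h) = (-4 + h)*(-3) = 12 - 3*h)
(3 + P(g(-2), -5)*10)*(-16) = (3 + (12 - 3*(-5))*10)*(-16) = (3 + (12 + 15)*10)*(-16) = (3 + 27*10)*(-16) = (3 + 270)*(-16) = 273*(-16) = -4368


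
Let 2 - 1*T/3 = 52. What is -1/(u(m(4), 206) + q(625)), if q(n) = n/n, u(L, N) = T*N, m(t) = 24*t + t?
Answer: 1/30899 ≈ 3.2364e-5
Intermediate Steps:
T = -150 (T = 6 - 3*52 = 6 - 156 = -150)
m(t) = 25*t
u(L, N) = -150*N
q(n) = 1
-1/(u(m(4), 206) + q(625)) = -1/(-150*206 + 1) = -1/(-30900 + 1) = -1/(-30899) = -1*(-1/30899) = 1/30899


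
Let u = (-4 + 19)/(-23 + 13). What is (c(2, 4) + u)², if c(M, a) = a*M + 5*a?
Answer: 2809/4 ≈ 702.25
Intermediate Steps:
c(M, a) = 5*a + M*a (c(M, a) = M*a + 5*a = 5*a + M*a)
u = -3/2 (u = 15/(-10) = 15*(-⅒) = -3/2 ≈ -1.5000)
(c(2, 4) + u)² = (4*(5 + 2) - 3/2)² = (4*7 - 3/2)² = (28 - 3/2)² = (53/2)² = 2809/4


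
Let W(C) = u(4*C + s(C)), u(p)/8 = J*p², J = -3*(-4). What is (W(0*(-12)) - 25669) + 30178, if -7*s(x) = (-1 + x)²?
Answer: 221037/49 ≈ 4511.0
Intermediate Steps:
J = 12
s(x) = -(-1 + x)²/7
u(p) = 96*p² (u(p) = 8*(12*p²) = 96*p²)
W(C) = 96*(4*C - (-1 + C)²/7)²
(W(0*(-12)) - 25669) + 30178 = (96*(-(-1 + 0*(-12))² + 28*(0*(-12)))²/49 - 25669) + 30178 = (96*(-(-1 + 0)² + 28*0)²/49 - 25669) + 30178 = (96*(-1*(-1)² + 0)²/49 - 25669) + 30178 = (96*(-1*1 + 0)²/49 - 25669) + 30178 = (96*(-1 + 0)²/49 - 25669) + 30178 = ((96/49)*(-1)² - 25669) + 30178 = ((96/49)*1 - 25669) + 30178 = (96/49 - 25669) + 30178 = -1257685/49 + 30178 = 221037/49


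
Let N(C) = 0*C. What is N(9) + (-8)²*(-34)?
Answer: -2176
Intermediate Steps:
N(C) = 0
N(9) + (-8)²*(-34) = 0 + (-8)²*(-34) = 0 + 64*(-34) = 0 - 2176 = -2176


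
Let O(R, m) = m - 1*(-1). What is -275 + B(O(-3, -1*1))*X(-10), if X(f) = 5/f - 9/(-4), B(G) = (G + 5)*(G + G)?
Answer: -275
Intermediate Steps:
O(R, m) = 1 + m (O(R, m) = m + 1 = 1 + m)
B(G) = 2*G*(5 + G) (B(G) = (5 + G)*(2*G) = 2*G*(5 + G))
X(f) = 9/4 + 5/f (X(f) = 5/f - 9*(-¼) = 5/f + 9/4 = 9/4 + 5/f)
-275 + B(O(-3, -1*1))*X(-10) = -275 + (2*(1 - 1*1)*(5 + (1 - 1*1)))*(9/4 + 5/(-10)) = -275 + (2*(1 - 1)*(5 + (1 - 1)))*(9/4 + 5*(-⅒)) = -275 + (2*0*(5 + 0))*(9/4 - ½) = -275 + (2*0*5)*(7/4) = -275 + 0*(7/4) = -275 + 0 = -275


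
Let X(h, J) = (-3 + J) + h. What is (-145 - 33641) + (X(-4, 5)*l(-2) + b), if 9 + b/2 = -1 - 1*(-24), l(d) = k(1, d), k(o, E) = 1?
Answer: -33760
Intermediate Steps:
l(d) = 1
b = 28 (b = -18 + 2*(-1 - 1*(-24)) = -18 + 2*(-1 + 24) = -18 + 2*23 = -18 + 46 = 28)
X(h, J) = -3 + J + h
(-145 - 33641) + (X(-4, 5)*l(-2) + b) = (-145 - 33641) + ((-3 + 5 - 4)*1 + 28) = -33786 + (-2*1 + 28) = -33786 + (-2 + 28) = -33786 + 26 = -33760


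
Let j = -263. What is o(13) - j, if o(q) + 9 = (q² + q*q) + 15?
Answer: 607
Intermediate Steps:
o(q) = 6 + 2*q² (o(q) = -9 + ((q² + q*q) + 15) = -9 + ((q² + q²) + 15) = -9 + (2*q² + 15) = -9 + (15 + 2*q²) = 6 + 2*q²)
o(13) - j = (6 + 2*13²) - 1*(-263) = (6 + 2*169) + 263 = (6 + 338) + 263 = 344 + 263 = 607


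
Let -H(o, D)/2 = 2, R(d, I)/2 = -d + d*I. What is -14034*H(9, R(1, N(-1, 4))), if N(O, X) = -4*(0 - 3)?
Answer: 56136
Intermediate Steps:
N(O, X) = 12 (N(O, X) = -4*(-3) = 12)
R(d, I) = -2*d + 2*I*d (R(d, I) = 2*(-d + d*I) = 2*(-d + I*d) = -2*d + 2*I*d)
H(o, D) = -4 (H(o, D) = -2*2 = -4)
-14034*H(9, R(1, N(-1, 4))) = -14034*(-4) = 56136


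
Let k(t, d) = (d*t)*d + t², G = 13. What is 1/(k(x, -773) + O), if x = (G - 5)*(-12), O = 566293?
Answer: -1/56787275 ≈ -1.7610e-8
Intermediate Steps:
x = -96 (x = (13 - 5)*(-12) = 8*(-12) = -96)
k(t, d) = t² + t*d² (k(t, d) = t*d² + t² = t² + t*d²)
1/(k(x, -773) + O) = 1/(-96*(-96 + (-773)²) + 566293) = 1/(-96*(-96 + 597529) + 566293) = 1/(-96*597433 + 566293) = 1/(-57353568 + 566293) = 1/(-56787275) = -1/56787275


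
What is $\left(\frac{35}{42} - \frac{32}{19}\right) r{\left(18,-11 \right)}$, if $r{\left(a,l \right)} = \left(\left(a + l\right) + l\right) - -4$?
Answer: $0$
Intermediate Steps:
$r{\left(a,l \right)} = 4 + a + 2 l$ ($r{\left(a,l \right)} = \left(a + 2 l\right) + 4 = 4 + a + 2 l$)
$\left(\frac{35}{42} - \frac{32}{19}\right) r{\left(18,-11 \right)} = \left(\frac{35}{42} - \frac{32}{19}\right) \left(4 + 18 + 2 \left(-11\right)\right) = \left(35 \cdot \frac{1}{42} - \frac{32}{19}\right) \left(4 + 18 - 22\right) = \left(\frac{5}{6} - \frac{32}{19}\right) 0 = \left(- \frac{97}{114}\right) 0 = 0$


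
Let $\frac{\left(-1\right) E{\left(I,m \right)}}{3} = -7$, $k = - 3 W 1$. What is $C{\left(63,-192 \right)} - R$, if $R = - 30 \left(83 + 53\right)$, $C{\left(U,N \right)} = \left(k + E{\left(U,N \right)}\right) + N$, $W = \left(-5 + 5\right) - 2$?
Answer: $3915$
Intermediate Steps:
$W = -2$ ($W = 0 - 2 = -2$)
$k = 6$ ($k = \left(-3\right) \left(-2\right) 1 = 6 \cdot 1 = 6$)
$E{\left(I,m \right)} = 21$ ($E{\left(I,m \right)} = \left(-3\right) \left(-7\right) = 21$)
$C{\left(U,N \right)} = 27 + N$ ($C{\left(U,N \right)} = \left(6 + 21\right) + N = 27 + N$)
$R = -4080$ ($R = \left(-30\right) 136 = -4080$)
$C{\left(63,-192 \right)} - R = \left(27 - 192\right) - -4080 = -165 + 4080 = 3915$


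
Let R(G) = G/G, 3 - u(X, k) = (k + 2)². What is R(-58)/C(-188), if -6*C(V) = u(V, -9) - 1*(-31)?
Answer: ⅖ ≈ 0.40000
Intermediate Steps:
u(X, k) = 3 - (2 + k)² (u(X, k) = 3 - (k + 2)² = 3 - (2 + k)²)
R(G) = 1
C(V) = 5/2 (C(V) = -((3 - (2 - 9)²) - 1*(-31))/6 = -((3 - 1*(-7)²) + 31)/6 = -((3 - 1*49) + 31)/6 = -((3 - 49) + 31)/6 = -(-46 + 31)/6 = -⅙*(-15) = 5/2)
R(-58)/C(-188) = 1/(5/2) = 1*(⅖) = ⅖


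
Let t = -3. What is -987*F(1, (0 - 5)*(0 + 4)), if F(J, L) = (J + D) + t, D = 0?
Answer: 1974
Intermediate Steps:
F(J, L) = -3 + J (F(J, L) = (J + 0) - 3 = J - 3 = -3 + J)
-987*F(1, (0 - 5)*(0 + 4)) = -987*(-3 + 1) = -987*(-2) = 1974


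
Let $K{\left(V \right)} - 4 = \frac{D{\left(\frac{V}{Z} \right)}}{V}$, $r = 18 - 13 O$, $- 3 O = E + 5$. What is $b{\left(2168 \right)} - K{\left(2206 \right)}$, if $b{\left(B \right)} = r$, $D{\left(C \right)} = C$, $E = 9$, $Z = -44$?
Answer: $\frac{9859}{132} \approx 74.689$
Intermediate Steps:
$O = - \frac{14}{3}$ ($O = - \frac{9 + 5}{3} = \left(- \frac{1}{3}\right) 14 = - \frac{14}{3} \approx -4.6667$)
$r = \frac{236}{3}$ ($r = 18 - - \frac{182}{3} = 18 + \frac{182}{3} = \frac{236}{3} \approx 78.667$)
$b{\left(B \right)} = \frac{236}{3}$
$K{\left(V \right)} = \frac{175}{44}$ ($K{\left(V \right)} = 4 + \frac{V \frac{1}{-44}}{V} = 4 + \frac{V \left(- \frac{1}{44}\right)}{V} = 4 + \frac{\left(- \frac{1}{44}\right) V}{V} = 4 - \frac{1}{44} = \frac{175}{44}$)
$b{\left(2168 \right)} - K{\left(2206 \right)} = \frac{236}{3} - \frac{175}{44} = \frac{9859}{132}$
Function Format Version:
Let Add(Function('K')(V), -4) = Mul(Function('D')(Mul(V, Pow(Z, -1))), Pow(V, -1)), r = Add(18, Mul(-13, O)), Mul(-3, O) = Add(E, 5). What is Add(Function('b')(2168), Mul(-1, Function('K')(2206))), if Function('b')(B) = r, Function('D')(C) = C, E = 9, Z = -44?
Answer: Rational(9859, 132) ≈ 74.689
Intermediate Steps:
O = Rational(-14, 3) (O = Mul(Rational(-1, 3), Add(9, 5)) = Mul(Rational(-1, 3), 14) = Rational(-14, 3) ≈ -4.6667)
r = Rational(236, 3) (r = Add(18, Mul(-13, Rational(-14, 3))) = Add(18, Rational(182, 3)) = Rational(236, 3) ≈ 78.667)
Function('b')(B) = Rational(236, 3)
Function('K')(V) = Rational(175, 44) (Function('K')(V) = Add(4, Mul(Mul(V, Pow(-44, -1)), Pow(V, -1))) = Add(4, Mul(Mul(V, Rational(-1, 44)), Pow(V, -1))) = Add(4, Mul(Mul(Rational(-1, 44), V), Pow(V, -1))) = Add(4, Rational(-1, 44)) = Rational(175, 44))
Add(Function('b')(2168), Mul(-1, Function('K')(2206))) = Add(Rational(236, 3), Mul(-1, Rational(175, 44))) = Add(Rational(236, 3), Rational(-175, 44)) = Rational(9859, 132)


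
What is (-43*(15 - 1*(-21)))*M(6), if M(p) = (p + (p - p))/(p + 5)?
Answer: -9288/11 ≈ -844.36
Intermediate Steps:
M(p) = p/(5 + p) (M(p) = (p + 0)/(5 + p) = p/(5 + p))
(-43*(15 - 1*(-21)))*M(6) = (-43*(15 - 1*(-21)))*(6/(5 + 6)) = (-43*(15 + 21))*(6/11) = (-43*36)*(6*(1/11)) = -1548*6/11 = -9288/11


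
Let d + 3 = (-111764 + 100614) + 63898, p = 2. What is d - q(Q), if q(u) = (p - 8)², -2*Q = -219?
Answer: 52709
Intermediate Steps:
Q = 219/2 (Q = -½*(-219) = 219/2 ≈ 109.50)
q(u) = 36 (q(u) = (2 - 8)² = (-6)² = 36)
d = 52745 (d = -3 + ((-111764 + 100614) + 63898) = -3 + (-11150 + 63898) = -3 + 52748 = 52745)
d - q(Q) = 52745 - 1*36 = 52745 - 36 = 52709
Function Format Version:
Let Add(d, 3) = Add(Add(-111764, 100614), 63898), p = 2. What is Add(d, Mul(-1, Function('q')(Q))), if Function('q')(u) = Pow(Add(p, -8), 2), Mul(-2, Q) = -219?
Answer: 52709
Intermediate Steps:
Q = Rational(219, 2) (Q = Mul(Rational(-1, 2), -219) = Rational(219, 2) ≈ 109.50)
Function('q')(u) = 36 (Function('q')(u) = Pow(Add(2, -8), 2) = Pow(-6, 2) = 36)
d = 52745 (d = Add(-3, Add(Add(-111764, 100614), 63898)) = Add(-3, Add(-11150, 63898)) = Add(-3, 52748) = 52745)
Add(d, Mul(-1, Function('q')(Q))) = Add(52745, Mul(-1, 36)) = Add(52745, -36) = 52709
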